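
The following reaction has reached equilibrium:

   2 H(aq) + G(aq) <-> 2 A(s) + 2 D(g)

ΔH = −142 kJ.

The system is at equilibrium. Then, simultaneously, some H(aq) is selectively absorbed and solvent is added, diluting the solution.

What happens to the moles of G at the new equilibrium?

Removing H (aq), a reactant, drives the reaction to the left.
Dilution lowers every aqueous concentration by the same factor. Δn_aq = 0 − 3 = -3, so the system shifts toward the side with more dissolved moles — to the left.
The net shift is to the left. G is a reactant, so its amount increases.

increases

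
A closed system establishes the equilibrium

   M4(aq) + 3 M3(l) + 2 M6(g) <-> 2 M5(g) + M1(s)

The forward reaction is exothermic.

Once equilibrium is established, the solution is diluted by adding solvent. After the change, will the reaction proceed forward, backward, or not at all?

left

Dilution lowers every aqueous concentration by the same factor. Δn_aq = 0 − 1 = -1, so the system shifts toward the side with more dissolved moles — to the left.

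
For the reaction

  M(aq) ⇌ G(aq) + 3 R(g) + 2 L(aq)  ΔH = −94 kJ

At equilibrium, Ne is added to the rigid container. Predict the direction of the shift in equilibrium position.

At constant volume, adding an inert gas leaves every reacting species' partial pressure unchanged, so Q is unchanged — no shift from this change.

no shift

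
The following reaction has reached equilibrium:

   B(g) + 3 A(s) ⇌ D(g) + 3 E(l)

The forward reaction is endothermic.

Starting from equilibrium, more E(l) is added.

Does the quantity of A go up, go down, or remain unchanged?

E is a pure liquid; its activity is 1 regardless of amount, so Q is unaffected — no shift from this change.
No net shift occurs, so the amount of A is unchanged.

unchanged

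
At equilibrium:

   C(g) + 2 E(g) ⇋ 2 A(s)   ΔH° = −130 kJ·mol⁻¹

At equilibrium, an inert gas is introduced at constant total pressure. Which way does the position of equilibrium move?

left

Adding inert gas at constant total pressure expands the volume and lowers every reacting partial pressure. With Δn_gas = 0 − 3 = -3, Q moves away from K toward the side with fewer gas moles, so the system shifts toward the side with more gas moles — to the left.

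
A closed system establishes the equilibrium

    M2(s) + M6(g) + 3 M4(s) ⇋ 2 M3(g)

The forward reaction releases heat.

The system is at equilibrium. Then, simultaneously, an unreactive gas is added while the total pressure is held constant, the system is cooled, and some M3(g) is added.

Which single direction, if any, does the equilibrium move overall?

Adding inert gas at constant total pressure expands the volume and lowers every reacting partial pressure. With Δn_gas = 2 − 1 = +1, Q moves away from K toward the side with fewer gas moles, so the system shifts toward the side with more gas moles — to the right.
The forward reaction is exothermic. Lowering T favours the exothermic direction — shift to the right.
Adding M3 (g), a product, drives the reaction to the left.
The individual effects push in opposite directions; without quantitative information the net direction cannot be determined.

cannot be determined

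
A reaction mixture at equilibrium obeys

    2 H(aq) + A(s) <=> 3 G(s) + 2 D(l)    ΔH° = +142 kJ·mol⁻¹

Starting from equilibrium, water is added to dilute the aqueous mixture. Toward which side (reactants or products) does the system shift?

Dilution lowers every aqueous concentration by the same factor. Δn_aq = 0 − 2 = -2, so the system shifts toward the side with more dissolved moles — to the left.

left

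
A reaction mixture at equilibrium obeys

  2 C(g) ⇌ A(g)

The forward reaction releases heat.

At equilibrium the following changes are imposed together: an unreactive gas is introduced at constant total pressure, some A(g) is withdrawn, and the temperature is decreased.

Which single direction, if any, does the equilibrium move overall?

cannot be determined

Adding inert gas at constant total pressure expands the volume and lowers every reacting partial pressure. With Δn_gas = 1 − 2 = -1, Q moves away from K toward the side with fewer gas moles, so the system shifts toward the side with more gas moles — to the left.
Removing A (g), a product, drives the reaction to the right.
The forward reaction is exothermic. Lowering T favours the exothermic direction — shift to the right.
The individual effects push in opposite directions; without quantitative information the net direction cannot be determined.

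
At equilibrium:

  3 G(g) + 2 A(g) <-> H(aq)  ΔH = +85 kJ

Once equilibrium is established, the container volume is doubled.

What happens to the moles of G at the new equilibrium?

increases

Gas moles: reactants 5, products 0 (Δn_gas = -5). Expansion shifts the system toward the side with more moles of gas — to the left.
The net shift is to the left. G is a reactant, so its amount increases.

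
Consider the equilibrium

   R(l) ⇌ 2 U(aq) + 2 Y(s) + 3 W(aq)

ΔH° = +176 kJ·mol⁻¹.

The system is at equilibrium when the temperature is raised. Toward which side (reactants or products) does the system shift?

right

The forward reaction is endothermic. Raising T favours the endothermic direction — shift to the right.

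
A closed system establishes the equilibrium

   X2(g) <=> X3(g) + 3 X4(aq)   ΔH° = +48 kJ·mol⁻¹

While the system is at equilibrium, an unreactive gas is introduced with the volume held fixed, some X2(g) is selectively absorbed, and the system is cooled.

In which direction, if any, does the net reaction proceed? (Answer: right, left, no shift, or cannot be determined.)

At constant volume, adding an inert gas leaves every reacting species' partial pressure unchanged, so Q is unchanged — no shift from this change.
Removing X2 (g), a reactant, drives the reaction to the left.
The forward reaction is endothermic. Lowering T favours the exothermic direction — shift to the left.
Only the nonzero effect(s) matter; the net shift is to the left.

left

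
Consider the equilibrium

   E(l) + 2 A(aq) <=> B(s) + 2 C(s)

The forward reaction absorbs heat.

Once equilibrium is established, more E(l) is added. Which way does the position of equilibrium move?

no shift

E is a pure liquid; its activity is 1 regardless of amount, so Q is unaffected — no shift from this change.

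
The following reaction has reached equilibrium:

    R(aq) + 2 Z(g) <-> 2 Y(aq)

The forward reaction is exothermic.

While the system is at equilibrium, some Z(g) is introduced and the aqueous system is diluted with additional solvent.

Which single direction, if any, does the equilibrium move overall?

Adding Z (g), a reactant, drives the reaction to the right.
Dilution lowers every aqueous concentration by the same factor. Δn_aq = 2 − 1 = +1, so the system shifts toward the side with more dissolved moles — to the right.
All effects act in the same direction — net shift to the right.

right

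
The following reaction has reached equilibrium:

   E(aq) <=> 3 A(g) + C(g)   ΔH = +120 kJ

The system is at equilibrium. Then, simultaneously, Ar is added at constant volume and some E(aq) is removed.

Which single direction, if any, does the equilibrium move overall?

left

At constant volume, adding an inert gas leaves every reacting species' partial pressure unchanged, so Q is unchanged — no shift from this change.
Removing E (aq), a reactant, drives the reaction to the left.
Only the nonzero effect(s) matter; the net shift is to the left.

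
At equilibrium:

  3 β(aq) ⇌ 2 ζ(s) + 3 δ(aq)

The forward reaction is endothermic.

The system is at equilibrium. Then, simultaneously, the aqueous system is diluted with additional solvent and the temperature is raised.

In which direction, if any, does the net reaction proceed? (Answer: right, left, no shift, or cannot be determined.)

Dilution scales every aqueous concentration by the same factor. Δn_aq = 3 − 3 = 0, so Q is unchanged — no shift.
The forward reaction is endothermic. Raising T favours the endothermic direction — shift to the right.
Only the nonzero effect(s) matter; the net shift is to the right.

right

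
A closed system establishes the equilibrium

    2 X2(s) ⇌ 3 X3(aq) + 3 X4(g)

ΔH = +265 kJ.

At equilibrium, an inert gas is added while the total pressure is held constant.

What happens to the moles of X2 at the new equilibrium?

Adding inert gas at constant total pressure expands the volume and lowers every reacting partial pressure. With Δn_gas = 3 − 0 = +3, Q moves away from K toward the side with fewer gas moles, so the system shifts toward the side with more gas moles — to the right.
The net shift is to the right. X2 is a reactant, so its amount decreases.

decreases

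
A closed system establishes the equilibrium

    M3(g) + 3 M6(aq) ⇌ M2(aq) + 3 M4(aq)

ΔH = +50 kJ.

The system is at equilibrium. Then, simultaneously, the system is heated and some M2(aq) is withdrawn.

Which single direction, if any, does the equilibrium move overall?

right

The forward reaction is endothermic. Raising T favours the endothermic direction — shift to the right.
Removing M2 (aq), a product, drives the reaction to the right.
All effects act in the same direction — net shift to the right.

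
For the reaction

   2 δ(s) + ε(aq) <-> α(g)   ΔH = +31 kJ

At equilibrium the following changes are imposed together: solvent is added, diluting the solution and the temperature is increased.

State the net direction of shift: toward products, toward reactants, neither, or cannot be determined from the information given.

Dilution lowers every aqueous concentration by the same factor. Δn_aq = 0 − 1 = -1, so the system shifts toward the side with more dissolved moles — to the left.
The forward reaction is endothermic. Raising T favours the endothermic direction — shift to the right.
The individual effects push in opposite directions; without quantitative information the net direction cannot be determined.

cannot be determined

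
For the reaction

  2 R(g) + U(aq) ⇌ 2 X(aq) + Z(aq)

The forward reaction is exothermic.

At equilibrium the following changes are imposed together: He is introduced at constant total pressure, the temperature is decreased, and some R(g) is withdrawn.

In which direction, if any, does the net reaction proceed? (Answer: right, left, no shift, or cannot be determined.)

Adding inert gas at constant total pressure expands the volume and lowers every reacting partial pressure. With Δn_gas = 0 − 2 = -2, Q moves away from K toward the side with fewer gas moles, so the system shifts toward the side with more gas moles — to the left.
The forward reaction is exothermic. Lowering T favours the exothermic direction — shift to the right.
Removing R (g), a reactant, drives the reaction to the left.
The individual effects push in opposite directions; without quantitative information the net direction cannot be determined.

cannot be determined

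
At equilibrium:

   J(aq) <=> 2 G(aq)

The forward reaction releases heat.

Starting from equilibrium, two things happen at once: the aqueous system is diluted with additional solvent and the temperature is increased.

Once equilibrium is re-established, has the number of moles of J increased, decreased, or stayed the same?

cannot be determined

Dilution lowers every aqueous concentration by the same factor. Δn_aq = 2 − 1 = +1, so the system shifts toward the side with more dissolved moles — to the right.
The forward reaction is exothermic. Raising T favours the endothermic direction — shift to the left.
The two effects oppose each other, so the net shift — and hence the change in J — cannot be determined from the given information.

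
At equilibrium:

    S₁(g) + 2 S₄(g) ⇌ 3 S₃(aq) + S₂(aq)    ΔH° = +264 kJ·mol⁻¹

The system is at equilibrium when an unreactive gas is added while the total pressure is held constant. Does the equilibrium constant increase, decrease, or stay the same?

The equilibrium constant depends only on temperature. This perturbation may move the position of equilibrium, but since T is unchanged, K itself is unchanged.

unchanged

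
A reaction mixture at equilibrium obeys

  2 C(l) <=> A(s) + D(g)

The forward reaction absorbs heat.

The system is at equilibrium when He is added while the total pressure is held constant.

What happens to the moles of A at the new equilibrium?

increases

Adding inert gas at constant total pressure expands the volume and lowers every reacting partial pressure. With Δn_gas = 1 − 0 = +1, Q moves away from K toward the side with fewer gas moles, so the system shifts toward the side with more gas moles — to the right.
The net shift is to the right. A is a product, so its amount increases.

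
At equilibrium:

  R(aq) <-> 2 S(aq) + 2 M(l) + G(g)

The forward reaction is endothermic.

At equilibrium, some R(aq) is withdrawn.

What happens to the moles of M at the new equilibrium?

decreases

Removing R (aq), a reactant, drives the reaction to the left.
The net shift is to the left. M is a product, so its amount decreases.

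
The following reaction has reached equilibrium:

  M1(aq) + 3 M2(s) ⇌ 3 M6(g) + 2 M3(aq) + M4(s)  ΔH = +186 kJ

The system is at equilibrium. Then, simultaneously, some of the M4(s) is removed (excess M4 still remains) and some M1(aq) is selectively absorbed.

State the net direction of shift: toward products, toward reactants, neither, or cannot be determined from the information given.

M4 is a pure solid; its activity is 1 regardless of amount, so Q is unaffected — no shift from this change.
Removing M1 (aq), a reactant, drives the reaction to the left.
Only the nonzero effect(s) matter; the net shift is to the left.

left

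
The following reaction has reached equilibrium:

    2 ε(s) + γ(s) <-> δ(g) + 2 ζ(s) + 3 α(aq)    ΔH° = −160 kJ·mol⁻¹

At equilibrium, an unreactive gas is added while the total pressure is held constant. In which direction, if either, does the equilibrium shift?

right

Adding inert gas at constant total pressure expands the volume and lowers every reacting partial pressure. With Δn_gas = 1 − 0 = +1, Q moves away from K toward the side with fewer gas moles, so the system shifts toward the side with more gas moles — to the right.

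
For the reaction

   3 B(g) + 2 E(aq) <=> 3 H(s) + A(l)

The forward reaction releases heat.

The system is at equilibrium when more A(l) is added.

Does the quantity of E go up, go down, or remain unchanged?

unchanged

A is a pure liquid; its activity is 1 regardless of amount, so Q is unaffected — no shift from this change.
No net shift occurs, so the amount of E is unchanged.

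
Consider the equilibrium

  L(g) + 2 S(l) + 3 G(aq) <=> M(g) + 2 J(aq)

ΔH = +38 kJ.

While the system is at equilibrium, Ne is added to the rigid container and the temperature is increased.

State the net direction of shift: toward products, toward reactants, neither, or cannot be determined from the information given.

right

At constant volume, adding an inert gas leaves every reacting species' partial pressure unchanged, so Q is unchanged — no shift from this change.
The forward reaction is endothermic. Raising T favours the endothermic direction — shift to the right.
Only the nonzero effect(s) matter; the net shift is to the right.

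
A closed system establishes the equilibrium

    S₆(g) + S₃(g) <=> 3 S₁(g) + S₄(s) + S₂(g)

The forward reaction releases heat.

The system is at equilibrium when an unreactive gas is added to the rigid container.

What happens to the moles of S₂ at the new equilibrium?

unchanged

At constant volume, adding an inert gas leaves every reacting species' partial pressure unchanged, so Q is unchanged — no shift from this change.
No net shift occurs, so the amount of S₂ is unchanged.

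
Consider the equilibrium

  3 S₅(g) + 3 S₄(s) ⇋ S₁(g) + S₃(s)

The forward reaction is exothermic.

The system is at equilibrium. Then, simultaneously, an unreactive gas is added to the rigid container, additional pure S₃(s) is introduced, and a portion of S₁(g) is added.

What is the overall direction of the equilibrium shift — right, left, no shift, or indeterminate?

At constant volume, adding an inert gas leaves every reacting species' partial pressure unchanged, so Q is unchanged — no shift from this change.
S₃ is a pure solid; its activity is 1 regardless of amount, so Q is unaffected — no shift from this change.
Adding S₁ (g), a product, drives the reaction to the left.
Only the nonzero effect(s) matter; the net shift is to the left.

left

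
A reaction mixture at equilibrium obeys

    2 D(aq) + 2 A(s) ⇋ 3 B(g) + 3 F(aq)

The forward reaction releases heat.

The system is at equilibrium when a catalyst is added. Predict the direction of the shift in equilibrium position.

no shift

A catalyst speeds both forward and reverse rates equally; it changes neither Q nor K — no shift from this change.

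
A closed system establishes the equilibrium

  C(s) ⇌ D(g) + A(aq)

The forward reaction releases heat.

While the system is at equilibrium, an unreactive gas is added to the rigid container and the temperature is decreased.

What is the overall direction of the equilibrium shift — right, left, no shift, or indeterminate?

right

At constant volume, adding an inert gas leaves every reacting species' partial pressure unchanged, so Q is unchanged — no shift from this change.
The forward reaction is exothermic. Lowering T favours the exothermic direction — shift to the right.
Only the nonzero effect(s) matter; the net shift is to the right.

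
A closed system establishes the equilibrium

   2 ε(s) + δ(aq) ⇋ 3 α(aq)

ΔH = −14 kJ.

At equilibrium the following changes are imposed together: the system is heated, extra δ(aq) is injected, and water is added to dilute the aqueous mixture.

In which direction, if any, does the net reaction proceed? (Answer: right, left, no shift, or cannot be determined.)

cannot be determined

The forward reaction is exothermic. Raising T favours the endothermic direction — shift to the left.
Adding δ (aq), a reactant, drives the reaction to the right.
Dilution lowers every aqueous concentration by the same factor. Δn_aq = 3 − 1 = +2, so the system shifts toward the side with more dissolved moles — to the right.
The individual effects push in opposite directions; without quantitative information the net direction cannot be determined.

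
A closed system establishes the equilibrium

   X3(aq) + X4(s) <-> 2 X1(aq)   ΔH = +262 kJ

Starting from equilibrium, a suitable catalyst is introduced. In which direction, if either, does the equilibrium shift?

no shift

A catalyst speeds both forward and reverse rates equally; it changes neither Q nor K — no shift from this change.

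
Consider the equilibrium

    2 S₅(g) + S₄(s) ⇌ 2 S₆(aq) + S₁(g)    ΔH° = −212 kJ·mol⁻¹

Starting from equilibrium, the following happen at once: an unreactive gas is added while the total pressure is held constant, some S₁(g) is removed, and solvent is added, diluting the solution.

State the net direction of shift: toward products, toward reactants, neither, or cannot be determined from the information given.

Adding inert gas at constant total pressure expands the volume and lowers every reacting partial pressure. With Δn_gas = 1 − 2 = -1, Q moves away from K toward the side with fewer gas moles, so the system shifts toward the side with more gas moles — to the left.
Removing S₁ (g), a product, drives the reaction to the right.
Dilution lowers every aqueous concentration by the same factor. Δn_aq = 2 − 0 = +2, so the system shifts toward the side with more dissolved moles — to the right.
The individual effects push in opposite directions; without quantitative information the net direction cannot be determined.

cannot be determined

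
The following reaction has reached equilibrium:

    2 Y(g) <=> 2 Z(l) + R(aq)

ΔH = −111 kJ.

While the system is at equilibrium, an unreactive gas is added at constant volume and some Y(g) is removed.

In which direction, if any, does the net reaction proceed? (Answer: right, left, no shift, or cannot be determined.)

At constant volume, adding an inert gas leaves every reacting species' partial pressure unchanged, so Q is unchanged — no shift from this change.
Removing Y (g), a reactant, drives the reaction to the left.
Only the nonzero effect(s) matter; the net shift is to the left.

left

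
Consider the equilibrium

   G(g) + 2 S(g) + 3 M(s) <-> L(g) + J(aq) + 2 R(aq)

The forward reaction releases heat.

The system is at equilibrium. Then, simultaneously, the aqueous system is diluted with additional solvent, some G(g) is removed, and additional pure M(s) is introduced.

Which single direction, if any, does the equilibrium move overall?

Dilution lowers every aqueous concentration by the same factor. Δn_aq = 3 − 0 = +3, so the system shifts toward the side with more dissolved moles — to the right.
Removing G (g), a reactant, drives the reaction to the left.
M is a pure solid; its activity is 1 regardless of amount, so Q is unaffected — no shift from this change.
The individual effects push in opposite directions; without quantitative information the net direction cannot be determined.

cannot be determined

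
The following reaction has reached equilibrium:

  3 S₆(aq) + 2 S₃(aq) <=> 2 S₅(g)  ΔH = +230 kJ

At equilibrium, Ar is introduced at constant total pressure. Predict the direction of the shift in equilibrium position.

Adding inert gas at constant total pressure expands the volume and lowers every reacting partial pressure. With Δn_gas = 2 − 0 = +2, Q moves away from K toward the side with fewer gas moles, so the system shifts toward the side with more gas moles — to the right.

right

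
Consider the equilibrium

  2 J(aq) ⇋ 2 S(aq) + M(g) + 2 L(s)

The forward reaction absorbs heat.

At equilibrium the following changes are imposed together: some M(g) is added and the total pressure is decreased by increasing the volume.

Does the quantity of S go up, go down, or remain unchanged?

cannot be determined

Adding M (g), a product, drives the reaction to the left.
Gas moles: reactants 0, products 1 (Δn_gas = +1). Expansion shifts the system toward the side with more moles of gas — to the right.
The two effects oppose each other, so the net shift — and hence the change in S — cannot be determined from the given information.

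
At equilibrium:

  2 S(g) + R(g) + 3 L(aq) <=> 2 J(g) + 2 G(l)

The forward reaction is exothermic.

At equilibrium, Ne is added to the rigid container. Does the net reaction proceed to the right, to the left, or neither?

At constant volume, adding an inert gas leaves every reacting species' partial pressure unchanged, so Q is unchanged — no shift from this change.

no shift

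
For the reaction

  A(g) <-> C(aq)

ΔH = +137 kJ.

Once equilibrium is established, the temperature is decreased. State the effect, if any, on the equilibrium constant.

K depends on temperature via the van 't Hoff relation. The forward reaction is endothermic, so lowering T decreases K.

decreases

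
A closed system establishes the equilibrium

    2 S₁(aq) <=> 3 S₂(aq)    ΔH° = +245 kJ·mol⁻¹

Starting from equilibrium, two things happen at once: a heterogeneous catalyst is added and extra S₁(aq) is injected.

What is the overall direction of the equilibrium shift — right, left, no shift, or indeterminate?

right

A catalyst speeds both forward and reverse rates equally; it changes neither Q nor K — no shift from this change.
Adding S₁ (aq), a reactant, drives the reaction to the right.
Only the nonzero effect(s) matter; the net shift is to the right.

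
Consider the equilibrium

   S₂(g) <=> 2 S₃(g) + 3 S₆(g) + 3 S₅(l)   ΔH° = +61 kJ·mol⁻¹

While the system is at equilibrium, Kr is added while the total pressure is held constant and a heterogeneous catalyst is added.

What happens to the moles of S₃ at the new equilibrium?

increases

Adding inert gas at constant total pressure expands the volume and lowers every reacting partial pressure. With Δn_gas = 5 − 1 = +4, Q moves away from K toward the side with fewer gas moles, so the system shifts toward the side with more gas moles — to the right.
A catalyst speeds both forward and reverse rates equally; it changes neither Q nor K — no shift from this change.
The net shift is to the right. S₃ is a product, so its amount increases.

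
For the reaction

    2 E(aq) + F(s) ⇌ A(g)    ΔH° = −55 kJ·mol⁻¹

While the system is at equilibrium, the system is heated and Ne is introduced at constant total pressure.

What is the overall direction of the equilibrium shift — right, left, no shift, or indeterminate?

cannot be determined

The forward reaction is exothermic. Raising T favours the endothermic direction — shift to the left.
Adding inert gas at constant total pressure expands the volume and lowers every reacting partial pressure. With Δn_gas = 1 − 0 = +1, Q moves away from K toward the side with fewer gas moles, so the system shifts toward the side with more gas moles — to the right.
The individual effects push in opposite directions; without quantitative information the net direction cannot be determined.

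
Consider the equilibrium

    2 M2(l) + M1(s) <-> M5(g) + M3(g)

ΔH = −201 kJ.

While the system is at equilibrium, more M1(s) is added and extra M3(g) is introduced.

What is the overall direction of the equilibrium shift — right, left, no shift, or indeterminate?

M1 is a pure solid; its activity is 1 regardless of amount, so Q is unaffected — no shift from this change.
Adding M3 (g), a product, drives the reaction to the left.
Only the nonzero effect(s) matter; the net shift is to the left.

left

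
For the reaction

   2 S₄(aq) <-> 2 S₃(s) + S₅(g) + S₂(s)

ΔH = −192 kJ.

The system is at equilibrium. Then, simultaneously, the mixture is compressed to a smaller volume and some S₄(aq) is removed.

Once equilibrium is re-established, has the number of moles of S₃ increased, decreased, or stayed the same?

Gas moles: reactants 0, products 1 (Δn_gas = +1). Compression shifts the system toward the side with fewer moles of gas — to the left.
Removing S₄ (aq), a reactant, drives the reaction to the left.
The net shift is to the left. S₃ is a product, so its amount decreases.

decreases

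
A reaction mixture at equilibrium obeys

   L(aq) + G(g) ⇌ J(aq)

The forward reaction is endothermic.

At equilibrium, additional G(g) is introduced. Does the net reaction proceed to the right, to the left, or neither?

right

Adding G (g), a reactant, drives the reaction to the right.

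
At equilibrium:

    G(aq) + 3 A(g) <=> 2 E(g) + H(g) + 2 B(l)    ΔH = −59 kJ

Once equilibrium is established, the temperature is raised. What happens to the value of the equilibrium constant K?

K depends on temperature via the van 't Hoff relation. The forward reaction is exothermic, so raising T decreases K.

decreases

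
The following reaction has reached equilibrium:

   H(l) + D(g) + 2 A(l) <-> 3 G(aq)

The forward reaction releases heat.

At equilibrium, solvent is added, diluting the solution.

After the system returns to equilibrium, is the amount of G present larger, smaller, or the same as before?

Dilution lowers every aqueous concentration by the same factor. Δn_aq = 3 − 0 = +3, so the system shifts toward the side with more dissolved moles — to the right.
The net shift is to the right. G is a product, so its amount increases.

increases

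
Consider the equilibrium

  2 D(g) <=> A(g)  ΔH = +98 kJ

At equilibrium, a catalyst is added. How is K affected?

unchanged

The equilibrium constant depends only on temperature. This perturbation changes neither the position of equilibrium nor K.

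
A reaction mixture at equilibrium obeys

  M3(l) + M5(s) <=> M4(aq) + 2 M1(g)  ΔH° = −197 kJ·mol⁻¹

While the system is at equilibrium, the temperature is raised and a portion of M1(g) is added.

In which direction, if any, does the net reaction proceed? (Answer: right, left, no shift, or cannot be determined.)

The forward reaction is exothermic. Raising T favours the endothermic direction — shift to the left.
Adding M1 (g), a product, drives the reaction to the left.
All effects act in the same direction — net shift to the left.

left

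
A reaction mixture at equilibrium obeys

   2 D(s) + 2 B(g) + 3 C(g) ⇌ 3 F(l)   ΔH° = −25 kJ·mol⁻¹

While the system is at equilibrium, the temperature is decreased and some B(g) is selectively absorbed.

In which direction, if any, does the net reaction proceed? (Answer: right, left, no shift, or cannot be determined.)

cannot be determined

The forward reaction is exothermic. Lowering T favours the exothermic direction — shift to the right.
Removing B (g), a reactant, drives the reaction to the left.
The individual effects push in opposite directions; without quantitative information the net direction cannot be determined.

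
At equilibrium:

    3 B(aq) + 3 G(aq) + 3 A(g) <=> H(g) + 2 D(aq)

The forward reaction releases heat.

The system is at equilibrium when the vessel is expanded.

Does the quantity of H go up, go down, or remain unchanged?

Gas moles: reactants 3, products 1 (Δn_gas = -2). Expansion shifts the system toward the side with more moles of gas — to the left.
The net shift is to the left. H is a product, so its amount decreases.

decreases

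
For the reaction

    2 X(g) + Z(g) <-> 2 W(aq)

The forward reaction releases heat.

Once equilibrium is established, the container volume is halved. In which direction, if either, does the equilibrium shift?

right

Gas moles: reactants 3, products 0 (Δn_gas = -3). Compression shifts the system toward the side with fewer moles of gas — to the right.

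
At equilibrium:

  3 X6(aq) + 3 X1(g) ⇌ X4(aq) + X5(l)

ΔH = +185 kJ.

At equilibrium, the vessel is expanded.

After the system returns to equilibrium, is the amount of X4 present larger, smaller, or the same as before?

Gas moles: reactants 3, products 0 (Δn_gas = -3). Expansion shifts the system toward the side with more moles of gas — to the left.
The net shift is to the left. X4 is a product, so its amount decreases.

decreases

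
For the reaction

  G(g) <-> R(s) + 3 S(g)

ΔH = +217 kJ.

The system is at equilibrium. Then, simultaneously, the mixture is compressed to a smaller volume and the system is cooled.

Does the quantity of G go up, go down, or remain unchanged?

increases

Gas moles: reactants 1, products 3 (Δn_gas = +2). Compression shifts the system toward the side with fewer moles of gas — to the left.
The forward reaction is endothermic. Lowering T favours the exothermic direction — shift to the left.
The net shift is to the left. G is a reactant, so its amount increases.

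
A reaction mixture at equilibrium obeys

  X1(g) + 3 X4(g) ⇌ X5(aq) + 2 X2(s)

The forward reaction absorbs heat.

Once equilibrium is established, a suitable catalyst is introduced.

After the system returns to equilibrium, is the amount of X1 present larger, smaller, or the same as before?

unchanged

A catalyst speeds both forward and reverse rates equally; it changes neither Q nor K — no shift from this change.
No net shift occurs, so the amount of X1 is unchanged.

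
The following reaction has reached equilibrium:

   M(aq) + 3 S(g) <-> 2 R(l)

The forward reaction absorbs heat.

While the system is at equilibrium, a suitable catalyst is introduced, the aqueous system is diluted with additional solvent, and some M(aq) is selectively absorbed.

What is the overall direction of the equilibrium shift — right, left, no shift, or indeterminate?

left

A catalyst speeds both forward and reverse rates equally; it changes neither Q nor K — no shift from this change.
Dilution lowers every aqueous concentration by the same factor. Δn_aq = 0 − 1 = -1, so the system shifts toward the side with more dissolved moles — to the left.
Removing M (aq), a reactant, drives the reaction to the left.
Only the nonzero effect(s) matter; the net shift is to the left.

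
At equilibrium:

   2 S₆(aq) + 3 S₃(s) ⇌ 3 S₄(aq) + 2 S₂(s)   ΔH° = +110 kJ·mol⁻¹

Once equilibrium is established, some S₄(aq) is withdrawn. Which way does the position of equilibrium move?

right

Removing S₄ (aq), a product, drives the reaction to the right.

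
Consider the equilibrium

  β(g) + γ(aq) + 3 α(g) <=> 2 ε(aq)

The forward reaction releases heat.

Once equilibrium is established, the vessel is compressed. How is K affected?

The equilibrium constant depends only on temperature. This perturbation may move the position of equilibrium, but since T is unchanged, K itself is unchanged.

unchanged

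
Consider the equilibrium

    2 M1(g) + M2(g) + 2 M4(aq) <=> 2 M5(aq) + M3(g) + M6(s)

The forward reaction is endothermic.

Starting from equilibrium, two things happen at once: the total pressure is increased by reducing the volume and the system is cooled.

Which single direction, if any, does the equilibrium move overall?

cannot be determined

Gas moles: reactants 3, products 1 (Δn_gas = -2). Compression shifts the system toward the side with fewer moles of gas — to the right.
The forward reaction is endothermic. Lowering T favours the exothermic direction — shift to the left.
The individual effects push in opposite directions; without quantitative information the net direction cannot be determined.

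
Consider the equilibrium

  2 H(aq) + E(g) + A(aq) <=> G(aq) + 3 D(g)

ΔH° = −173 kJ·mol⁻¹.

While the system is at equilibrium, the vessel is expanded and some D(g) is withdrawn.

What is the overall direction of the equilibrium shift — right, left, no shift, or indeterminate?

Gas moles: reactants 1, products 3 (Δn_gas = +2). Expansion shifts the system toward the side with more moles of gas — to the right.
Removing D (g), a product, drives the reaction to the right.
All effects act in the same direction — net shift to the right.

right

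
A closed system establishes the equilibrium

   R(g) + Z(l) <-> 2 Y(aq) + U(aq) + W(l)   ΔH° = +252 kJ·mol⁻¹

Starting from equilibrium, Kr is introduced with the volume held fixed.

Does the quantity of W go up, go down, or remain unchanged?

unchanged

At constant volume, adding an inert gas leaves every reacting species' partial pressure unchanged, so Q is unchanged — no shift from this change.
No net shift occurs, so the amount of W is unchanged.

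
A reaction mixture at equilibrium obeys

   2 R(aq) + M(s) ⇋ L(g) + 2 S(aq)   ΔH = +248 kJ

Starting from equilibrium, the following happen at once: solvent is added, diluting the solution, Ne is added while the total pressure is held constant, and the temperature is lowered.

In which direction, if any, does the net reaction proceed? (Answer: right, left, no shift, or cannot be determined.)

cannot be determined

Dilution scales every aqueous concentration by the same factor. Δn_aq = 2 − 2 = 0, so Q is unchanged — no shift.
Adding inert gas at constant total pressure expands the volume and lowers every reacting partial pressure. With Δn_gas = 1 − 0 = +1, Q moves away from K toward the side with fewer gas moles, so the system shifts toward the side with more gas moles — to the right.
The forward reaction is endothermic. Lowering T favours the exothermic direction — shift to the left.
The individual effects push in opposite directions; without quantitative information the net direction cannot be determined.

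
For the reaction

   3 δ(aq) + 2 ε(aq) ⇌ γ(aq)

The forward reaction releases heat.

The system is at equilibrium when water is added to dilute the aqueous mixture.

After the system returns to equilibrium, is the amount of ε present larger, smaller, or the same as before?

Dilution lowers every aqueous concentration by the same factor. Δn_aq = 1 − 5 = -4, so the system shifts toward the side with more dissolved moles — to the left.
The net shift is to the left. ε is a reactant, so its amount increases.

increases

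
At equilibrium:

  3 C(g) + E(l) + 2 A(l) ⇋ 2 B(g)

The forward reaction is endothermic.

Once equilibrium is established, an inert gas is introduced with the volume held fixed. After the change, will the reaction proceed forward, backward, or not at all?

At constant volume, adding an inert gas leaves every reacting species' partial pressure unchanged, so Q is unchanged — no shift from this change.

no shift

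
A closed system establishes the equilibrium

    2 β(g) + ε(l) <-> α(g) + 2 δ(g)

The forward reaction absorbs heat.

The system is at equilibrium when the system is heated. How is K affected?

increases

K depends on temperature via the van 't Hoff relation. The forward reaction is endothermic, so raising T increases K.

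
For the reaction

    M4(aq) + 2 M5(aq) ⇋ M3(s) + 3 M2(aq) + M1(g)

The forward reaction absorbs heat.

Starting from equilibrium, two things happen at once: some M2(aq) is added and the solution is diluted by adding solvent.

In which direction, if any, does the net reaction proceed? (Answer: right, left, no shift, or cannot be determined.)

Adding M2 (aq), a product, drives the reaction to the left.
Dilution scales every aqueous concentration by the same factor. Δn_aq = 3 − 3 = 0, so Q is unchanged — no shift.
Only the nonzero effect(s) matter; the net shift is to the left.

left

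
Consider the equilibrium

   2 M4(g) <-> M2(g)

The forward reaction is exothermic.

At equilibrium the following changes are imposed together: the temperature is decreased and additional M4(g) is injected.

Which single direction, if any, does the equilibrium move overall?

right

The forward reaction is exothermic. Lowering T favours the exothermic direction — shift to the right.
Adding M4 (g), a reactant, drives the reaction to the right.
All effects act in the same direction — net shift to the right.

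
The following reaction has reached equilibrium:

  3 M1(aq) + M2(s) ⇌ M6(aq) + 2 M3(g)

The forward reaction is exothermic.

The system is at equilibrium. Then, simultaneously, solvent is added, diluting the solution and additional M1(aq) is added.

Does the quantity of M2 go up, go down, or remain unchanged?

Dilution lowers every aqueous concentration by the same factor. Δn_aq = 1 − 3 = -2, so the system shifts toward the side with more dissolved moles — to the left.
Adding M1 (aq), a reactant, drives the reaction to the right.
The two effects oppose each other, so the net shift — and hence the change in M2 — cannot be determined from the given information.

cannot be determined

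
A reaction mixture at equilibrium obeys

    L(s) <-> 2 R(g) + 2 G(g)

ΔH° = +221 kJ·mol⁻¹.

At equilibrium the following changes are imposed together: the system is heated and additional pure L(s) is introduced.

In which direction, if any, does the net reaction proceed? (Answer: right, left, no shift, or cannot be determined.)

right

The forward reaction is endothermic. Raising T favours the endothermic direction — shift to the right.
L is a pure solid; its activity is 1 regardless of amount, so Q is unaffected — no shift from this change.
Only the nonzero effect(s) matter; the net shift is to the right.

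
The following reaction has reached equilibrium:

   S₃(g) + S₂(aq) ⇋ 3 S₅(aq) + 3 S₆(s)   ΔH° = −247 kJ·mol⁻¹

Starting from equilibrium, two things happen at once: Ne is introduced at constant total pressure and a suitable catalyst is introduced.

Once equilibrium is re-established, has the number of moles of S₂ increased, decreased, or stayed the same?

Adding inert gas at constant total pressure expands the volume and lowers every reacting partial pressure. With Δn_gas = 0 − 1 = -1, Q moves away from K toward the side with fewer gas moles, so the system shifts toward the side with more gas moles — to the left.
A catalyst speeds both forward and reverse rates equally; it changes neither Q nor K — no shift from this change.
The net shift is to the left. S₂ is a reactant, so its amount increases.

increases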